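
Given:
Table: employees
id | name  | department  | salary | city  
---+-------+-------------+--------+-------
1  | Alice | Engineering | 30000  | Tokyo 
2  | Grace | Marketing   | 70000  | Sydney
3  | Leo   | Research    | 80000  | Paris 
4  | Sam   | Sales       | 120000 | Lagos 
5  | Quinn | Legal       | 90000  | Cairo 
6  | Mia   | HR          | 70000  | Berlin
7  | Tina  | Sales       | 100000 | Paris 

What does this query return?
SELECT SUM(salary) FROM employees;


SUM(salary) = 30000 + 70000 + 80000 + 120000 + 90000 + 70000 + 100000 = 560000

560000


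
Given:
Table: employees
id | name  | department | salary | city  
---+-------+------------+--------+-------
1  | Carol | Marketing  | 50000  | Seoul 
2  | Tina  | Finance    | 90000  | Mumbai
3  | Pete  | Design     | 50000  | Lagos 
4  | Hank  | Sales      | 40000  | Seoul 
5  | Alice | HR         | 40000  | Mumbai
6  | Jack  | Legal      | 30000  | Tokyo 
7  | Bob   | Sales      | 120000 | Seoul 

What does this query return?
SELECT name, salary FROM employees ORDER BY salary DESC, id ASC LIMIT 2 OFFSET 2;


Sort by salary DESC (id ASC tiebreak), then skip 2 and take 2
Rows 3 through 4

2 rows:
Carol, 50000
Pete, 50000


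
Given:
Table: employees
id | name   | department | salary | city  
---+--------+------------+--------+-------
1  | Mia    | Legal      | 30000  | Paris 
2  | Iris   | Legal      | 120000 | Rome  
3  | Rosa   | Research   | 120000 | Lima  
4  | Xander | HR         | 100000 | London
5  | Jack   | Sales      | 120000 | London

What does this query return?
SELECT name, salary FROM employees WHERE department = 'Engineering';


Filtering: department = 'Engineering'
Matching rows: 0

Empty result set (0 rows)


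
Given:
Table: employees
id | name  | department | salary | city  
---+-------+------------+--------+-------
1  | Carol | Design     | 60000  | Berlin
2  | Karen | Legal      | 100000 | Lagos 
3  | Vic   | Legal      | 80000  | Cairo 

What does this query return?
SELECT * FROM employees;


SELECT * returns all 3 rows with all columns

3 rows:
1, Carol, Design, 60000, Berlin
2, Karen, Legal, 100000, Lagos
3, Vic, Legal, 80000, Cairo


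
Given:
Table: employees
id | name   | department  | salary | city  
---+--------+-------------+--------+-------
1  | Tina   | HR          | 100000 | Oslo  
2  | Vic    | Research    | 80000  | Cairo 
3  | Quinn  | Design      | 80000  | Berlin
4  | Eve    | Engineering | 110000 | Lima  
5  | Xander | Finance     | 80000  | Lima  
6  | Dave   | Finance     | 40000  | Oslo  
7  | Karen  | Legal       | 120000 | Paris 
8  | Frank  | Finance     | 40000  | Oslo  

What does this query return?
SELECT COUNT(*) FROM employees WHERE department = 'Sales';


Counting rows where department = 'Sales'


0


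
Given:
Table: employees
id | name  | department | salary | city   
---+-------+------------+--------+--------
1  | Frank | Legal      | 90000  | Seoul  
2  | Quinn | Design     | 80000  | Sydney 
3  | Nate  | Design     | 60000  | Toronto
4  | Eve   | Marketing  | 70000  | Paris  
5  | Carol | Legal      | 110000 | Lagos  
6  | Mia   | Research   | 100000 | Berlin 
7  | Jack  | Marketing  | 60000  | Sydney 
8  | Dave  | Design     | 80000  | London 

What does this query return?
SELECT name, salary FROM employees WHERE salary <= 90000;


Filtering: salary <= 90000
Matching: 6 rows

6 rows:
Frank, 90000
Quinn, 80000
Nate, 60000
Eve, 70000
Jack, 60000
Dave, 80000


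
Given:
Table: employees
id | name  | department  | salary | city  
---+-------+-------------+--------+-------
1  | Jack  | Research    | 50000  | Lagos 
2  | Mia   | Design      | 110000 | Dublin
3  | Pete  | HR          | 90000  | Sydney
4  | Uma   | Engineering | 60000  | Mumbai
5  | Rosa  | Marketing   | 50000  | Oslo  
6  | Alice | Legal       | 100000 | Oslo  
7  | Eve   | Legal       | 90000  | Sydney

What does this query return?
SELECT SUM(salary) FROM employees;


SUM(salary) = 50000 + 110000 + 90000 + 60000 + 50000 + 100000 + 90000 = 550000

550000


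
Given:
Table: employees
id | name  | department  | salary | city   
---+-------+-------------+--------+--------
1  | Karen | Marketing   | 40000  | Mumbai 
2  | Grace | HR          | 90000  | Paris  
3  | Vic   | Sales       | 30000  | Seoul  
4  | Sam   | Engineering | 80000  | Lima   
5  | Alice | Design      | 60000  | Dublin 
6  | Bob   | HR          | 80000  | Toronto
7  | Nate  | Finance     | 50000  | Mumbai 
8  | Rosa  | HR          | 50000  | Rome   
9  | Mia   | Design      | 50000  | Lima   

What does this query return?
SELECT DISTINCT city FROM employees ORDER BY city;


All 'city' values (row order): Mumbai, Paris, Seoul, Lima, Dublin, Toronto, Mumbai, Rome, Lima
Removing duplicates leaves 7 unique value(s).

7 values:
Dublin
Lima
Mumbai
Paris
Rome
Seoul
Toronto


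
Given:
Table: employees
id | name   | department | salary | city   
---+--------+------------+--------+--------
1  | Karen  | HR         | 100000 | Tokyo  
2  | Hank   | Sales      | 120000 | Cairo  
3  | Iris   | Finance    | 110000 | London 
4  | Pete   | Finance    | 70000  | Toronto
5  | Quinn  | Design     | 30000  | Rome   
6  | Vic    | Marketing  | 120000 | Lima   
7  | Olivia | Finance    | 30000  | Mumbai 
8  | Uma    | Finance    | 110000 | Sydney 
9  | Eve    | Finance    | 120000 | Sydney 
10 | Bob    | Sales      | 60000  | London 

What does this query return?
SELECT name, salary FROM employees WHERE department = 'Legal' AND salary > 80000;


Filtering: department = 'Legal' AND salary > 80000
Matching: 0 rows

Empty result set (0 rows)


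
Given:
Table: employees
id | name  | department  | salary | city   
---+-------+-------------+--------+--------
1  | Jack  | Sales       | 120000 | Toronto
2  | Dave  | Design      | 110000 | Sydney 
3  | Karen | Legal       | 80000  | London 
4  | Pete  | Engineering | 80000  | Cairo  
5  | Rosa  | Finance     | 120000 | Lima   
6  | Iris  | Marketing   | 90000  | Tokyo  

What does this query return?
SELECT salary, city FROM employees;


Projecting columns: salary, city

6 rows:
120000, Toronto
110000, Sydney
80000, London
80000, Cairo
120000, Lima
90000, Tokyo


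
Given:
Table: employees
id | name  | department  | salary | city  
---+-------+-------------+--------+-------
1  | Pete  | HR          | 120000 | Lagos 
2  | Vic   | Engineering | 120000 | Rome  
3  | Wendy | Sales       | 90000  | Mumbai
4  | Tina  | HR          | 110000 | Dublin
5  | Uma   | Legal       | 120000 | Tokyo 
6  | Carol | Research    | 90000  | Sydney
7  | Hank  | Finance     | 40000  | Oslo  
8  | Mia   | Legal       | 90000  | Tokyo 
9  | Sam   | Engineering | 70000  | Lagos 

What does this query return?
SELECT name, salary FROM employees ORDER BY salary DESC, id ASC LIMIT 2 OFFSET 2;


Sort by salary DESC (id ASC tiebreak), then skip 2 and take 2
Rows 3 through 4

2 rows:
Uma, 120000
Tina, 110000


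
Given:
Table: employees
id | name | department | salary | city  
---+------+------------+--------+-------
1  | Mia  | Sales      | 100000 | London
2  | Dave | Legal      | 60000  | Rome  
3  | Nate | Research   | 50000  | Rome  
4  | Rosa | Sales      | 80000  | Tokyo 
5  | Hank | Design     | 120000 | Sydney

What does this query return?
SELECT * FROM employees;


SELECT * returns all 5 rows with all columns

5 rows:
1, Mia, Sales, 100000, London
2, Dave, Legal, 60000, Rome
3, Nate, Research, 50000, Rome
4, Rosa, Sales, 80000, Tokyo
5, Hank, Design, 120000, Sydney


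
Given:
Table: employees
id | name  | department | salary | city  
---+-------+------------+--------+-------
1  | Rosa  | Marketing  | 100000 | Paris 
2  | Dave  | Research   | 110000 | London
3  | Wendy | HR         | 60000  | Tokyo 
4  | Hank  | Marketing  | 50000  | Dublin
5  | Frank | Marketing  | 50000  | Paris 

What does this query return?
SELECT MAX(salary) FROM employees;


Salaries: 100000, 110000, 60000, 50000, 50000
MAX = 110000

110000


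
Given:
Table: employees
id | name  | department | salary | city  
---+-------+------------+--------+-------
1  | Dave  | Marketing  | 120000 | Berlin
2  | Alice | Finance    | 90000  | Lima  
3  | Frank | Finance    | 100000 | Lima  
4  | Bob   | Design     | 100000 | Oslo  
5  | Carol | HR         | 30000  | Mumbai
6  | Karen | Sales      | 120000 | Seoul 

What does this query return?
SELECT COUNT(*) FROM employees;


COUNT(*) counts all rows

6


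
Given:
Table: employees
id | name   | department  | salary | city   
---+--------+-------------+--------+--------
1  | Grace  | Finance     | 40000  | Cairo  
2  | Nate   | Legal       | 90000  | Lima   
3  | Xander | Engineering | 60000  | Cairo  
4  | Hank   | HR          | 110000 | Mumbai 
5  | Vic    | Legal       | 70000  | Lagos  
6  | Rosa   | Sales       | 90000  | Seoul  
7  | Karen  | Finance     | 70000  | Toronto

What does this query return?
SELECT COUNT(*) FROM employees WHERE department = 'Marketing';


Counting rows where department = 'Marketing'


0


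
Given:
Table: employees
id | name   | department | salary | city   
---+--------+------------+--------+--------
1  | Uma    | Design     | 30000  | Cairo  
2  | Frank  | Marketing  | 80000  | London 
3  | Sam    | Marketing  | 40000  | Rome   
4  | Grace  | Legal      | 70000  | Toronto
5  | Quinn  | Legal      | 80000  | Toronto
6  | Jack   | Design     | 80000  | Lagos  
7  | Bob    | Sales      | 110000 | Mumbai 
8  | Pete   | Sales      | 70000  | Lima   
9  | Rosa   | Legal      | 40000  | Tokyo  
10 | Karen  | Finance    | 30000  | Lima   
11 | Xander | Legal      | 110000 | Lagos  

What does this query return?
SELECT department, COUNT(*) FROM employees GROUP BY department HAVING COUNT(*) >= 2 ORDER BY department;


Groups with count >= 2:
  Design: 2 -> PASS
  Legal: 4 -> PASS
  Marketing: 2 -> PASS
  Sales: 2 -> PASS
  Finance: 1 -> filtered out


4 groups:
Design, 2
Legal, 4
Marketing, 2
Sales, 2


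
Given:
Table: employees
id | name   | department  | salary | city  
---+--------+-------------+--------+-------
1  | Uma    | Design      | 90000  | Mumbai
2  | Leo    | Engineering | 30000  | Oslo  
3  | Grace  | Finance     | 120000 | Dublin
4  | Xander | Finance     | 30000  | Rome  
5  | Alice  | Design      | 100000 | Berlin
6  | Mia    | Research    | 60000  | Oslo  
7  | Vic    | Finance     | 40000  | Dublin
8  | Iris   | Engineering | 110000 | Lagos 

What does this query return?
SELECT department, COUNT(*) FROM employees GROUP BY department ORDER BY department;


Assigning each row to its department group:
  Uma -> Design
  Leo -> Engineering
  Grace -> Finance
  Xander -> Finance
  Alice -> Design
  Mia -> Research
  Vic -> Finance
  Iris -> Engineering


4 groups:
Design, 2
Engineering, 2
Finance, 3
Research, 1


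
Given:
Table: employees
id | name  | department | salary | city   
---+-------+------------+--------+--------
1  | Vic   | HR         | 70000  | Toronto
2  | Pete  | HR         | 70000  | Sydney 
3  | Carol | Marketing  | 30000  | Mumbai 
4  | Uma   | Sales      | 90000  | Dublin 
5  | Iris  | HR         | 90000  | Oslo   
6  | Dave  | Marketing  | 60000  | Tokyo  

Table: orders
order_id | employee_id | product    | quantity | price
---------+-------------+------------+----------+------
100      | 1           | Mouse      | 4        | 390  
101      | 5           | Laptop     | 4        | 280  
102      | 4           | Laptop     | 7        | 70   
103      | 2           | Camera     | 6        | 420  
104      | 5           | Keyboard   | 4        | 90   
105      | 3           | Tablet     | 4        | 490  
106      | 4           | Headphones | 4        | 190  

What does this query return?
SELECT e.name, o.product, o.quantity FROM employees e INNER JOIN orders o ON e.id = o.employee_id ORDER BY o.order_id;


Joining employees.id = orders.employee_id:
  employee Vic (id=1) -> order Mouse
  employee Iris (id=5) -> order Laptop
  employee Uma (id=4) -> order Laptop
  employee Pete (id=2) -> order Camera
  employee Iris (id=5) -> order Keyboard
  employee Carol (id=3) -> order Tablet
  employee Uma (id=4) -> order Headphones


7 rows:
Vic, Mouse, 4
Iris, Laptop, 4
Uma, Laptop, 7
Pete, Camera, 6
Iris, Keyboard, 4
Carol, Tablet, 4
Uma, Headphones, 4


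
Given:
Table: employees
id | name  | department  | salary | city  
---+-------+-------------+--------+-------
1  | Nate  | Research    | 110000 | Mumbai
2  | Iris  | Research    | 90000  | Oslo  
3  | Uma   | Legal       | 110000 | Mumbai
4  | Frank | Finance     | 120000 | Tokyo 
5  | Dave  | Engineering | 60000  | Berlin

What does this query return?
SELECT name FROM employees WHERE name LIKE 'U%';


LIKE 'U%' matches names starting with 'U'
Matching: 1

1 rows:
Uma


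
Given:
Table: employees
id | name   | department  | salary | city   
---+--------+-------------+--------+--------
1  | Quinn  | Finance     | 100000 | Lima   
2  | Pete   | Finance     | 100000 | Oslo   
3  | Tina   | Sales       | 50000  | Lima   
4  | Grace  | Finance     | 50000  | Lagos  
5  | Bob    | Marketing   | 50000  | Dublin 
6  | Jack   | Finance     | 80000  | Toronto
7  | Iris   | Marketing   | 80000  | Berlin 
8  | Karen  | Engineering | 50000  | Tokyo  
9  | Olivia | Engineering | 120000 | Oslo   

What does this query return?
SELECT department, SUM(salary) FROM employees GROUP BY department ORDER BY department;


Summing salary within each department:
  Engineering: 50000 + 120000 = 170000
  Finance: 100000 + 100000 + 50000 + 80000 = 330000
  Marketing: 50000 + 80000 = 130000
  Sales: 50000 = 50000


4 groups:
Engineering, 170000
Finance, 330000
Marketing, 130000
Sales, 50000


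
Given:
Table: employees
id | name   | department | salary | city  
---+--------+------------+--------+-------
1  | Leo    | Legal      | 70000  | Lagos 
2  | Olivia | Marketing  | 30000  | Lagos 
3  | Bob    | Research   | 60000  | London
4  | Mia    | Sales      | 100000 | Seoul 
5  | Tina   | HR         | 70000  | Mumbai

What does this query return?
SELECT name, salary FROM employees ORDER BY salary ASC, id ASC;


Sorting by salary ASC, then id ASC for ties

5 rows:
Olivia, 30000
Bob, 60000
Leo, 70000
Tina, 70000
Mia, 100000


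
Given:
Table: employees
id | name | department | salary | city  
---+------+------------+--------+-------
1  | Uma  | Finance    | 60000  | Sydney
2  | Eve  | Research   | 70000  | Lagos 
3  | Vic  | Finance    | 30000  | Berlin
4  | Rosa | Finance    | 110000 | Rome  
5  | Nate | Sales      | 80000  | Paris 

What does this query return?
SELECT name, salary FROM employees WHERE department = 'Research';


Filtering: department = 'Research'
Matching rows: 1

1 rows:
Eve, 70000


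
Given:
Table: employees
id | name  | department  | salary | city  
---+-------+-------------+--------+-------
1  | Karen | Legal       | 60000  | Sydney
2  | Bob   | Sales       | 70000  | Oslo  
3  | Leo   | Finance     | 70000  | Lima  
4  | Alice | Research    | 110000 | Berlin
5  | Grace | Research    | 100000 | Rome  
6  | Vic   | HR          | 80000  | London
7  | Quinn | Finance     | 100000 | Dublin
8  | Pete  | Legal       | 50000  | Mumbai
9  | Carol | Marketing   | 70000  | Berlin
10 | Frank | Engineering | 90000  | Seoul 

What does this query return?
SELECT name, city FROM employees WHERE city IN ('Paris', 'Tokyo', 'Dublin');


Filtering: city IN ('Paris', 'Tokyo', 'Dublin')
Matching: 1 rows

1 rows:
Quinn, Dublin


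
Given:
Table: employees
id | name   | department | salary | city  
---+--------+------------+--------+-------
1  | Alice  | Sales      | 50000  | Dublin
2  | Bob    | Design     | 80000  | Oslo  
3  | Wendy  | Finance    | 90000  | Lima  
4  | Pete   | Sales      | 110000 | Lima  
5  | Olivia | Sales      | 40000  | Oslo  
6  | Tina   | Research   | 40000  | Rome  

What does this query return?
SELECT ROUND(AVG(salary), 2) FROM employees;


SUM(salary) = 410000
COUNT = 6
ROUND(AVG, 2) = ROUND(410000 / 6, 2) = 68333.33

68333.33


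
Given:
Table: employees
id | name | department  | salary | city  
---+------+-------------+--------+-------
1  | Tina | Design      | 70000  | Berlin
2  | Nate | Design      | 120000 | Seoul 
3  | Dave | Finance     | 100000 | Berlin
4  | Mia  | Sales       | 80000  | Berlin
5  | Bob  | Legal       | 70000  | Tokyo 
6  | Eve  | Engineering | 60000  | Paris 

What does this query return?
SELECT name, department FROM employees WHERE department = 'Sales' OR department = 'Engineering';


Filtering: department = 'Sales' OR 'Engineering'
Matching: 2 rows

2 rows:
Mia, Sales
Eve, Engineering


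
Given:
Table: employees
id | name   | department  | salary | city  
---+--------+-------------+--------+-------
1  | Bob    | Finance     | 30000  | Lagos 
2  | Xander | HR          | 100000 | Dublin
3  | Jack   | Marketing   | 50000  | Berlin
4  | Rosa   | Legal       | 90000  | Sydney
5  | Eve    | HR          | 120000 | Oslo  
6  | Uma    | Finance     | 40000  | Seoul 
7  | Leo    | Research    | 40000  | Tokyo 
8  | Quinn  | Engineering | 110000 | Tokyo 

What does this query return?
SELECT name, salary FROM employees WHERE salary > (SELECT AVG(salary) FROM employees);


Subquery: AVG(salary) = 72500.0
Filtering: salary > 72500.0
  Xander (100000) -> MATCH
  Rosa (90000) -> MATCH
  Eve (120000) -> MATCH
  Quinn (110000) -> MATCH


4 rows:
Xander, 100000
Rosa, 90000
Eve, 120000
Quinn, 110000


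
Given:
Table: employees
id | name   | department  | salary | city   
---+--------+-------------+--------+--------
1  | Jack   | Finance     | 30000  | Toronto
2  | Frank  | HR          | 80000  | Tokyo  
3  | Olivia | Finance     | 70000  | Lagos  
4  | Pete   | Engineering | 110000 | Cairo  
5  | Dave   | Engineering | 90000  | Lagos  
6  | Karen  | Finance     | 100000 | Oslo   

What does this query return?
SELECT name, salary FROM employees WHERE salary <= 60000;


Filtering: salary <= 60000
Matching: 1 rows

1 rows:
Jack, 30000


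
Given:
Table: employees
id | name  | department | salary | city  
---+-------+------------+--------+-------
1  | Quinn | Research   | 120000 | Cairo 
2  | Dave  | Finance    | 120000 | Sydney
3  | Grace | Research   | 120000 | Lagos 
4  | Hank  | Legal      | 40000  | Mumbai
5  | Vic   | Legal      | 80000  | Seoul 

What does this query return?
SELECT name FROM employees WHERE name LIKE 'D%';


LIKE 'D%' matches names starting with 'D'
Matching: 1

1 rows:
Dave


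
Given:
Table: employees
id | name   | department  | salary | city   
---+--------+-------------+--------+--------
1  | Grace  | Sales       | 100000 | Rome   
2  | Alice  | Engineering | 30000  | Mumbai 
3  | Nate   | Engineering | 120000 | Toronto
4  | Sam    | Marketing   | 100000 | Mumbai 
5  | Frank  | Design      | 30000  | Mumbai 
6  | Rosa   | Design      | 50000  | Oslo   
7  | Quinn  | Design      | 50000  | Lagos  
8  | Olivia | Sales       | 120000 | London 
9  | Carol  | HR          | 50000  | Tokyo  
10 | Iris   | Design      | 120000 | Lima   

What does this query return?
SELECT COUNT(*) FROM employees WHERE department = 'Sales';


Counting rows where department = 'Sales'
  Grace -> MATCH
  Olivia -> MATCH


2


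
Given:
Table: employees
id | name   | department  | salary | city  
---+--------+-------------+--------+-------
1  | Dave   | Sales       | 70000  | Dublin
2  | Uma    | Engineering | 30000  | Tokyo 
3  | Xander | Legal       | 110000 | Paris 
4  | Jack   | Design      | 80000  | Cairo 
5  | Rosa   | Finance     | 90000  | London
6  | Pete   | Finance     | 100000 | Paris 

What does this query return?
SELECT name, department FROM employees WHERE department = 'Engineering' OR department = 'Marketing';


Filtering: department = 'Engineering' OR 'Marketing'
Matching: 1 rows

1 rows:
Uma, Engineering


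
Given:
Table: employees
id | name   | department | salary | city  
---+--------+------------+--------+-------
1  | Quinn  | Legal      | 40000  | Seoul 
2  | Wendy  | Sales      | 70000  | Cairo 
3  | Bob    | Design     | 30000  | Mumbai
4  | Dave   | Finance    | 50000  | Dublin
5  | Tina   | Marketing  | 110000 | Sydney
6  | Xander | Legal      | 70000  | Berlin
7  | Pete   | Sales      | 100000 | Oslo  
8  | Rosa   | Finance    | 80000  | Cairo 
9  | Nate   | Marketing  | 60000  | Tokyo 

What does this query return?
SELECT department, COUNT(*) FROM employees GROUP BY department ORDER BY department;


Assigning each row to its department group:
  Quinn -> Legal
  Wendy -> Sales
  Bob -> Design
  Dave -> Finance
  Tina -> Marketing
  Xander -> Legal
  Pete -> Sales
  Rosa -> Finance
  Nate -> Marketing


5 groups:
Design, 1
Finance, 2
Legal, 2
Marketing, 2
Sales, 2


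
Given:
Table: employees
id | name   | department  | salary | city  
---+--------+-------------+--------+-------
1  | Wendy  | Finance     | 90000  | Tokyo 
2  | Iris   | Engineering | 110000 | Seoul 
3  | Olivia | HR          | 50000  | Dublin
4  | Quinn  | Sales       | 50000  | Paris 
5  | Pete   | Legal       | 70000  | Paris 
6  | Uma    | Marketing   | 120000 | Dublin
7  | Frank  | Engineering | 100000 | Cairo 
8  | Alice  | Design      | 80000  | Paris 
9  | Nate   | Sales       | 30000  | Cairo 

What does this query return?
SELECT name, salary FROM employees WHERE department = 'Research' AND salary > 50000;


Filtering: department = 'Research' AND salary > 50000
Matching: 0 rows

Empty result set (0 rows)


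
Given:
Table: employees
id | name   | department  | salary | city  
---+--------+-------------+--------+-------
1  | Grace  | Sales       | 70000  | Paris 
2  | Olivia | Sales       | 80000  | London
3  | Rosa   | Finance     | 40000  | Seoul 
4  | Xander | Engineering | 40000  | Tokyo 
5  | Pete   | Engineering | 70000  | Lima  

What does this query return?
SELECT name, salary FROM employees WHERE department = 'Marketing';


Filtering: department = 'Marketing'
Matching rows: 0

Empty result set (0 rows)


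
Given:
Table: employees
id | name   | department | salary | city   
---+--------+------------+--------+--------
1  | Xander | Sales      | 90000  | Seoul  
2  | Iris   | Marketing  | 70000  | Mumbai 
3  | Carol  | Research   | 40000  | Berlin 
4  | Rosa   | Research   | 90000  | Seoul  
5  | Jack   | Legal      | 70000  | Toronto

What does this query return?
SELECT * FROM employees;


SELECT * returns all 5 rows with all columns

5 rows:
1, Xander, Sales, 90000, Seoul
2, Iris, Marketing, 70000, Mumbai
3, Carol, Research, 40000, Berlin
4, Rosa, Research, 90000, Seoul
5, Jack, Legal, 70000, Toronto


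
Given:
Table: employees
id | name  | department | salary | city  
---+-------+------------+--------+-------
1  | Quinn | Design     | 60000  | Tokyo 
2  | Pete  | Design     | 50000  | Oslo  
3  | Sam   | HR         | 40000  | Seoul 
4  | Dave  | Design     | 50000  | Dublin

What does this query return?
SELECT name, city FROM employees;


Projecting columns: name, city

4 rows:
Quinn, Tokyo
Pete, Oslo
Sam, Seoul
Dave, Dublin


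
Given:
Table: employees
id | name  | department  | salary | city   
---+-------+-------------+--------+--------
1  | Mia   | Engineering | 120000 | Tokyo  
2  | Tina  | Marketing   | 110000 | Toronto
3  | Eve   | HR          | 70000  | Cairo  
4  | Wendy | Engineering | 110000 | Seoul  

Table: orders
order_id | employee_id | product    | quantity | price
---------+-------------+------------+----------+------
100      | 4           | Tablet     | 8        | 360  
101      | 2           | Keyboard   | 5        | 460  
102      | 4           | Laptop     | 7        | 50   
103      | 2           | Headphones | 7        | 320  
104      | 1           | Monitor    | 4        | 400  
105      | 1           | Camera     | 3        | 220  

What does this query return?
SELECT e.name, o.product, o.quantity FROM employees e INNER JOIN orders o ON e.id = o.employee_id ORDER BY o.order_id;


Joining employees.id = orders.employee_id:
  employee Wendy (id=4) -> order Tablet
  employee Tina (id=2) -> order Keyboard
  employee Wendy (id=4) -> order Laptop
  employee Tina (id=2) -> order Headphones
  employee Mia (id=1) -> order Monitor
  employee Mia (id=1) -> order Camera


6 rows:
Wendy, Tablet, 8
Tina, Keyboard, 5
Wendy, Laptop, 7
Tina, Headphones, 7
Mia, Monitor, 4
Mia, Camera, 3


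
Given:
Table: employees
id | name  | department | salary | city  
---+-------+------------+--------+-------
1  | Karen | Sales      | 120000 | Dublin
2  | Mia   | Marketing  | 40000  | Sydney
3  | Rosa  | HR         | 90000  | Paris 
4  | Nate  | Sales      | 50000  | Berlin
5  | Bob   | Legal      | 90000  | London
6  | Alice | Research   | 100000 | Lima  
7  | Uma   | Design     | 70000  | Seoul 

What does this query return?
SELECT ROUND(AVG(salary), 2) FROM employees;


SUM(salary) = 560000
COUNT = 7
ROUND(AVG, 2) = ROUND(560000 / 7, 2) = 80000.0

80000.0


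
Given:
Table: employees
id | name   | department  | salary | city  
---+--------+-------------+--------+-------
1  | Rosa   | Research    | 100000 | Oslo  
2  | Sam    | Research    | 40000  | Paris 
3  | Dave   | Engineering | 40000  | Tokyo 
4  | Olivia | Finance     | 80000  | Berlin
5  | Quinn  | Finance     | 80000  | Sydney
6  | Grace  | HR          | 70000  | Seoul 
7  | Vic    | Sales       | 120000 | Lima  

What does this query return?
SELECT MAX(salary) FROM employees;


Salaries: 100000, 40000, 40000, 80000, 80000, 70000, 120000
MAX = 120000

120000


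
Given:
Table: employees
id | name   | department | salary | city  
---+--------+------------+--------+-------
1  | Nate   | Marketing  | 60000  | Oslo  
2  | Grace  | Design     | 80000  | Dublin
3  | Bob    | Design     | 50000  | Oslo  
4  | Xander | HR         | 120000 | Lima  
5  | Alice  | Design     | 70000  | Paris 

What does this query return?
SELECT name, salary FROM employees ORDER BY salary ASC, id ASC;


Sorting by salary ASC, then id ASC for ties

5 rows:
Bob, 50000
Nate, 60000
Alice, 70000
Grace, 80000
Xander, 120000


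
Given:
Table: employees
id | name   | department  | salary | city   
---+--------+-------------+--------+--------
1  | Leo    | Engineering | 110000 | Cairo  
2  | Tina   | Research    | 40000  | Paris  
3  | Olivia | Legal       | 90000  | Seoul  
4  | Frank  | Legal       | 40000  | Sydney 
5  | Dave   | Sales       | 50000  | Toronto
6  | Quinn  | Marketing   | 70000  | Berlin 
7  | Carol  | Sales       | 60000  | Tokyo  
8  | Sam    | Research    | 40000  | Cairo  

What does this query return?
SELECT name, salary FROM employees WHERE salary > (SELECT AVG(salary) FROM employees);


Subquery: AVG(salary) = 62500.0
Filtering: salary > 62500.0
  Leo (110000) -> MATCH
  Olivia (90000) -> MATCH
  Quinn (70000) -> MATCH


3 rows:
Leo, 110000
Olivia, 90000
Quinn, 70000


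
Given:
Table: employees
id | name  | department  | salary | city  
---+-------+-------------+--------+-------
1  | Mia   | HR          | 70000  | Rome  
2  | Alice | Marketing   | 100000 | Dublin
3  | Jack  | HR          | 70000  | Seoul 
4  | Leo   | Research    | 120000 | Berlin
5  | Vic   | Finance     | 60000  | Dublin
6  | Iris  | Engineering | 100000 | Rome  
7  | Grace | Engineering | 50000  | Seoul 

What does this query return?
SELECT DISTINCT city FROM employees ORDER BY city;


All 'city' values (row order): Rome, Dublin, Seoul, Berlin, Dublin, Rome, Seoul
Removing duplicates leaves 4 unique value(s).

4 values:
Berlin
Dublin
Rome
Seoul


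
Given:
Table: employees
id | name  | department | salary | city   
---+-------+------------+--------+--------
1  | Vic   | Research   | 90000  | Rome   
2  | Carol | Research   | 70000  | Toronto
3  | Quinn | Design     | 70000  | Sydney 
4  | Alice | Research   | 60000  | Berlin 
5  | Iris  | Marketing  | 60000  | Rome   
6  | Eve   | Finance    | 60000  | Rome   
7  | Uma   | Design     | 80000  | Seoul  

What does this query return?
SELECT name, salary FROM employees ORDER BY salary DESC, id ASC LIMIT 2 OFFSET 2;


Sort by salary DESC (id ASC tiebreak), then skip 2 and take 2
Rows 3 through 4

2 rows:
Carol, 70000
Quinn, 70000


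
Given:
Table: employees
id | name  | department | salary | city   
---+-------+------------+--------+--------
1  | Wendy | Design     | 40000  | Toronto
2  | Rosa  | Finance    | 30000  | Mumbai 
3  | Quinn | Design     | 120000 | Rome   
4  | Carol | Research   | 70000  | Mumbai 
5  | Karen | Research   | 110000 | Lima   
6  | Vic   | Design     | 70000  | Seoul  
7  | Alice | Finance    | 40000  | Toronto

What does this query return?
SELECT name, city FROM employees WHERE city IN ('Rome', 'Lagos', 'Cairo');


Filtering: city IN ('Rome', 'Lagos', 'Cairo')
Matching: 1 rows

1 rows:
Quinn, Rome


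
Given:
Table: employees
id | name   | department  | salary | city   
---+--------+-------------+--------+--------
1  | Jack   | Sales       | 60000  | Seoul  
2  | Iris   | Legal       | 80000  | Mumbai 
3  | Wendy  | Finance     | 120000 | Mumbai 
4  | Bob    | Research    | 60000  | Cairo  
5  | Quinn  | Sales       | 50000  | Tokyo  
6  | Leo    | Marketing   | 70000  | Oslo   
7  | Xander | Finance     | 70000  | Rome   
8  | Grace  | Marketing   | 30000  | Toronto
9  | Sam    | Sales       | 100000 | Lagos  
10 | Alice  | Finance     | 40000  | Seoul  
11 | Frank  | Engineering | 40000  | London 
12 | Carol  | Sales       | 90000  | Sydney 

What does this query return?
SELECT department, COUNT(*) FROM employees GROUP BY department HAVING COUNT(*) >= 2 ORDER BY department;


Groups with count >= 2:
  Finance: 3 -> PASS
  Marketing: 2 -> PASS
  Sales: 4 -> PASS
  Engineering: 1 -> filtered out
  Legal: 1 -> filtered out
  Research: 1 -> filtered out


3 groups:
Finance, 3
Marketing, 2
Sales, 4


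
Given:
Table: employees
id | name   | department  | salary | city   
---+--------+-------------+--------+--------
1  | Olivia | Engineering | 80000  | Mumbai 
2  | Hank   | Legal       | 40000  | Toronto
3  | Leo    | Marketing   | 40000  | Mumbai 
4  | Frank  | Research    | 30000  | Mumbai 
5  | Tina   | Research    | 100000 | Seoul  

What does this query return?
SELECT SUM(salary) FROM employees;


SUM(salary) = 80000 + 40000 + 40000 + 30000 + 100000 = 290000

290000


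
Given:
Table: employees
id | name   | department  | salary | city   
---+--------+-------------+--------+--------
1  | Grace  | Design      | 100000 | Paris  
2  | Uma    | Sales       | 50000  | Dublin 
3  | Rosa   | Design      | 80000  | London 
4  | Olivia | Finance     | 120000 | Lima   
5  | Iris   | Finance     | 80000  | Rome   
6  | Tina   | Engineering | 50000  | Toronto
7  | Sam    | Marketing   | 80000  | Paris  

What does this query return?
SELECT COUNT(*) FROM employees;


COUNT(*) counts all rows

7


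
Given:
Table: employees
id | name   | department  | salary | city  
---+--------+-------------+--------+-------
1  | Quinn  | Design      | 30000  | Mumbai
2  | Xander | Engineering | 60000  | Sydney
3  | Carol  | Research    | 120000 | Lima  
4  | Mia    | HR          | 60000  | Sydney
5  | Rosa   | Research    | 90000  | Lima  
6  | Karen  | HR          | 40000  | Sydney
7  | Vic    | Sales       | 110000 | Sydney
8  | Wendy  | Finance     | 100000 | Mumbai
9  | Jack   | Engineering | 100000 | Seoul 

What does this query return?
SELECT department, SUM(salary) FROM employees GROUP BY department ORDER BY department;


Summing salary within each department:
  Design: 30000 = 30000
  Engineering: 60000 + 100000 = 160000
  Finance: 100000 = 100000
  HR: 60000 + 40000 = 100000
  Research: 120000 + 90000 = 210000
  Sales: 110000 = 110000


6 groups:
Design, 30000
Engineering, 160000
Finance, 100000
HR, 100000
Research, 210000
Sales, 110000


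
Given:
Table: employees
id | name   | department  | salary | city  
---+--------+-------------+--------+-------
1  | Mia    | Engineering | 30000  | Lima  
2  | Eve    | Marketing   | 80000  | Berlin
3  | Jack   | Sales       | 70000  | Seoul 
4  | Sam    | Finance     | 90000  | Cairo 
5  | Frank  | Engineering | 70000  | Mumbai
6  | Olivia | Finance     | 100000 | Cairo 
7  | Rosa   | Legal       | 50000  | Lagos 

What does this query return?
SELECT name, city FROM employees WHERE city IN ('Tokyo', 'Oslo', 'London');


Filtering: city IN ('Tokyo', 'Oslo', 'London')
Matching: 0 rows

Empty result set (0 rows)


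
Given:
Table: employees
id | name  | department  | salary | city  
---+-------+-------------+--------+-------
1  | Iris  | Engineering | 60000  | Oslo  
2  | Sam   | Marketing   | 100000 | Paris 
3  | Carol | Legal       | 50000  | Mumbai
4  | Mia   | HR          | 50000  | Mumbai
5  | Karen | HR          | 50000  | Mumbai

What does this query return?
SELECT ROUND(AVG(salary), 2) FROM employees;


SUM(salary) = 310000
COUNT = 5
ROUND(AVG, 2) = ROUND(310000 / 5, 2) = 62000.0

62000.0


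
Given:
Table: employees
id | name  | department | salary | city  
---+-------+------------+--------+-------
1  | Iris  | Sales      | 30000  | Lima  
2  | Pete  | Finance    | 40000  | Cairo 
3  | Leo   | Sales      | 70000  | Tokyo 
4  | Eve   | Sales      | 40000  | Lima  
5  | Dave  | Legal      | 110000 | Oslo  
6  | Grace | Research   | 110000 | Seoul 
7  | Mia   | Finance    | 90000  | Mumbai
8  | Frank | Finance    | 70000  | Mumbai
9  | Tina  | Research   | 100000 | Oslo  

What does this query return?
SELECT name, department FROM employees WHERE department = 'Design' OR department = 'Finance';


Filtering: department = 'Design' OR 'Finance'
Matching: 3 rows

3 rows:
Pete, Finance
Mia, Finance
Frank, Finance


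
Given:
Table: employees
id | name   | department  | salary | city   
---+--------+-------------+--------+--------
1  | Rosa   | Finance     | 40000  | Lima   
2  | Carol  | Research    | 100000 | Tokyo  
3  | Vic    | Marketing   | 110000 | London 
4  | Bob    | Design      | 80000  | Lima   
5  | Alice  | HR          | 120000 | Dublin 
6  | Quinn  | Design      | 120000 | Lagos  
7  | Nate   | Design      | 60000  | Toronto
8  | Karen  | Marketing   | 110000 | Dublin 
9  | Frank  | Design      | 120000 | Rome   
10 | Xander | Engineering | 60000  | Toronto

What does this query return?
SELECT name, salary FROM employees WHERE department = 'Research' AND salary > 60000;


Filtering: department = 'Research' AND salary > 60000
Matching: 1 rows

1 rows:
Carol, 100000


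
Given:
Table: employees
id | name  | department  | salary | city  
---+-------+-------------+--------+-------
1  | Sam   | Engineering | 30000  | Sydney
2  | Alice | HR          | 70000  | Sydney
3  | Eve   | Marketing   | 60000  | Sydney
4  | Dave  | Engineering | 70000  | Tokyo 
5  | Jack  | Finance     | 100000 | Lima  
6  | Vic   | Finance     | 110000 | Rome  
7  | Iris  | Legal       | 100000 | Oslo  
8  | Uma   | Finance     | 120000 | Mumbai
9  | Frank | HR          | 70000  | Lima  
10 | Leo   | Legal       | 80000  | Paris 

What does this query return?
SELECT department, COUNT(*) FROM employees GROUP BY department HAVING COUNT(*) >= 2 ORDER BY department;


Groups with count >= 2:
  Engineering: 2 -> PASS
  Finance: 3 -> PASS
  HR: 2 -> PASS
  Legal: 2 -> PASS
  Marketing: 1 -> filtered out


4 groups:
Engineering, 2
Finance, 3
HR, 2
Legal, 2


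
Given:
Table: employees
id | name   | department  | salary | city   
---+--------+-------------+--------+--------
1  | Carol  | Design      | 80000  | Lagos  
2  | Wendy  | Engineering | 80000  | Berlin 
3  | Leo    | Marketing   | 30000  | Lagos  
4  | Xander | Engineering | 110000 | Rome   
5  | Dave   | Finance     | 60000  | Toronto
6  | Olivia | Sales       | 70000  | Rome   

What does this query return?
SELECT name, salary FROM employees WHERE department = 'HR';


Filtering: department = 'HR'
Matching rows: 0

Empty result set (0 rows)


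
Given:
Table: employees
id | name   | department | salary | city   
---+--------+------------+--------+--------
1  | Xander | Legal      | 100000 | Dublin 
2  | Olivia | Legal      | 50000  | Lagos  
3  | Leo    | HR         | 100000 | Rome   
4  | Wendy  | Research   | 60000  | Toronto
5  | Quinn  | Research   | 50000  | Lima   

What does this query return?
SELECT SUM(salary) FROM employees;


SUM(salary) = 100000 + 50000 + 100000 + 60000 + 50000 = 360000

360000


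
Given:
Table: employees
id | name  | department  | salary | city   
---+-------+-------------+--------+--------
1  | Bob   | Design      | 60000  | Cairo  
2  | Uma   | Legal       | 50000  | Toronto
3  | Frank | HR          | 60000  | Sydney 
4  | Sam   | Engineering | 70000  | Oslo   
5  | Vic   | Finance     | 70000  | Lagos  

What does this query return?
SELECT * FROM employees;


SELECT * returns all 5 rows with all columns

5 rows:
1, Bob, Design, 60000, Cairo
2, Uma, Legal, 50000, Toronto
3, Frank, HR, 60000, Sydney
4, Sam, Engineering, 70000, Oslo
5, Vic, Finance, 70000, Lagos


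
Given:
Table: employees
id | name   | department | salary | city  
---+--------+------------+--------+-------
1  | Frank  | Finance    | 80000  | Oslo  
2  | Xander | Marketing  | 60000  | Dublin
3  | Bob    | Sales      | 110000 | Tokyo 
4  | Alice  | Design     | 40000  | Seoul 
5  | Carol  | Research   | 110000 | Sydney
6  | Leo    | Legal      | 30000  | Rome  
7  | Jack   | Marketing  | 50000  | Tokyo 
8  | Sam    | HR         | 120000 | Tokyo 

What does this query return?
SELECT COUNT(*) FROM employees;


COUNT(*) counts all rows

8


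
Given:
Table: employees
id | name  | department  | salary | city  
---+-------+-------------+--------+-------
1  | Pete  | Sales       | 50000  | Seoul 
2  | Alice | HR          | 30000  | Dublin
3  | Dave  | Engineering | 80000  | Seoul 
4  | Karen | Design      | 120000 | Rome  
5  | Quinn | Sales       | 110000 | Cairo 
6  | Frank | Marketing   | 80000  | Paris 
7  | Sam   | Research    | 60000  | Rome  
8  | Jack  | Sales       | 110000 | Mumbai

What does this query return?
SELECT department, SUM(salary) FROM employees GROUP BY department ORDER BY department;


Summing salary within each department:
  Design: 120000 = 120000
  Engineering: 80000 = 80000
  HR: 30000 = 30000
  Marketing: 80000 = 80000
  Research: 60000 = 60000
  Sales: 50000 + 110000 + 110000 = 270000


6 groups:
Design, 120000
Engineering, 80000
HR, 30000
Marketing, 80000
Research, 60000
Sales, 270000


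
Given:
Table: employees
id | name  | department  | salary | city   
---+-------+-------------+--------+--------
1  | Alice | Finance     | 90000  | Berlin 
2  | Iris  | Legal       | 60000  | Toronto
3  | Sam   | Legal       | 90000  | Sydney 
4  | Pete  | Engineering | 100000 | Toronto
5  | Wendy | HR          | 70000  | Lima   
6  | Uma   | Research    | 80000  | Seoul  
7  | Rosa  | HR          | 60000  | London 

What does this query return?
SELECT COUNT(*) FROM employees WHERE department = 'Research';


Counting rows where department = 'Research'
  Uma -> MATCH


1


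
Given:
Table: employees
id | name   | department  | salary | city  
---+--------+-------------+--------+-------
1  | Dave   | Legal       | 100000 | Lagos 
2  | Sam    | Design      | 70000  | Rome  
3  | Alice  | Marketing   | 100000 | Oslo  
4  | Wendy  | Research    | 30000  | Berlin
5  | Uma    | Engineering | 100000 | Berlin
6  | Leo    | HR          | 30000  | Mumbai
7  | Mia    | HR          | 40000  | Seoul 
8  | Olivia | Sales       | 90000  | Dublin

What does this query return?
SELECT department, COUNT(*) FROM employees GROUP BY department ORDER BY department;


Assigning each row to its department group:
  Dave -> Legal
  Sam -> Design
  Alice -> Marketing
  Wendy -> Research
  Uma -> Engineering
  Leo -> HR
  Mia -> HR
  Olivia -> Sales


7 groups:
Design, 1
Engineering, 1
HR, 2
Legal, 1
Marketing, 1
Research, 1
Sales, 1


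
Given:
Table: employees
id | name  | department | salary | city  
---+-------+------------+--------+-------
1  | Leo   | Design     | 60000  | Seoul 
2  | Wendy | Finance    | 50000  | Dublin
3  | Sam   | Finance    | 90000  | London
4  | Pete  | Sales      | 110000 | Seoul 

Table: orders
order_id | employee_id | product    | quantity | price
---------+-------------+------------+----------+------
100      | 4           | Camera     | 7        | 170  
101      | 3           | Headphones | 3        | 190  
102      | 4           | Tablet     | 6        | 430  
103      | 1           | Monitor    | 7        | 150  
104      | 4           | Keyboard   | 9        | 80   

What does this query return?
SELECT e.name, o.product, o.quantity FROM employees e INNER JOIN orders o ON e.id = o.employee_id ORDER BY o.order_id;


Joining employees.id = orders.employee_id:
  employee Pete (id=4) -> order Camera
  employee Sam (id=3) -> order Headphones
  employee Pete (id=4) -> order Tablet
  employee Leo (id=1) -> order Monitor
  employee Pete (id=4) -> order Keyboard


5 rows:
Pete, Camera, 7
Sam, Headphones, 3
Pete, Tablet, 6
Leo, Monitor, 7
Pete, Keyboard, 9
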